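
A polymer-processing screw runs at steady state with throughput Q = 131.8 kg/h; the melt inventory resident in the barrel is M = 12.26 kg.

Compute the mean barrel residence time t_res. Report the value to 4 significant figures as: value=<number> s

value=334.9 s

Q_s = Q / 3600 = 131.8 / 3600 = 0.0366111 kg/s
t_res = M / Q_s = 12.26 / 0.0366111 = 334.871 s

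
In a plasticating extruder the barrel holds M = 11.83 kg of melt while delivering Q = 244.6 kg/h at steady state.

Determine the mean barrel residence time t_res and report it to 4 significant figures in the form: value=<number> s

Convert throughput: Q = 244.6 kg/h = 244.6/3600 = 0.0679444 kg/s
t_res = M / Q_s = 11.83 ÷ 0.0679444 = 174.113 s

value=174.1 s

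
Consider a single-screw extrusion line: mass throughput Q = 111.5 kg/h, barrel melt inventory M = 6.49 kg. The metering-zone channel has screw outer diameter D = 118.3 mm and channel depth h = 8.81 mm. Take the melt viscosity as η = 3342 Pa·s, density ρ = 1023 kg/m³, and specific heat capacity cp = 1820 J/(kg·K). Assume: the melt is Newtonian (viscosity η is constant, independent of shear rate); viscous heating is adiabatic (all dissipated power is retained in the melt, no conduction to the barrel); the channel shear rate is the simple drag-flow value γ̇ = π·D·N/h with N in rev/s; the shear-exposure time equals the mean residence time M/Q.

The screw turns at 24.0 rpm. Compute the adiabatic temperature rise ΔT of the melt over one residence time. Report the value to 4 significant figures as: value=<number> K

value=107.1 K

Convert throughput: Q = 111.5 kg/h = 111.5/3600 = 0.0309722 kg/s
Mean residence time: t_res = M/Q_s = 6.49 kg / 0.0309722 kg/s = 209.543 s
Convert to SI: D = 0.1183 m, h = 0.00881 m, N = 24.0/60 = 0.4 rev/s
Shear rate: γ̇ = πDN/h = π·0.1183·0.4/0.00881 = 16.874 s⁻¹
ΔT = η·γ̇²·t_res/(ρ·cp) = [3342 × 16.874² × 209.543] / [1023 × 1820] = 107.095 K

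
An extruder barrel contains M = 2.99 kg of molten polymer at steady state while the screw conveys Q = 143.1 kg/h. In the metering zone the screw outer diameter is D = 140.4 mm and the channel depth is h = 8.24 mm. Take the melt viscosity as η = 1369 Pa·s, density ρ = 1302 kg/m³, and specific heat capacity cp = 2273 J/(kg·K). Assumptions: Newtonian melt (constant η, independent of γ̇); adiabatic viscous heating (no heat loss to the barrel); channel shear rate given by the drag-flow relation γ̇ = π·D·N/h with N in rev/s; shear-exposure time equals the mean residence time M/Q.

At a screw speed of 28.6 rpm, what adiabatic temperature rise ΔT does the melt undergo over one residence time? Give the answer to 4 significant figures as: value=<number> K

value=22.65 K

Convert throughput: Q = 143.1 kg/h = 143.1/3600 = 0.03975 kg/s
t_res = M / Q_s = 2.99 / 0.03975 = 75.2201 s
D = 140.4 mm = 0.1404 m;  h = 8.24 mm = 0.00824 m;  N = 28.6 rpm / 60 = 0.476667 rev/s
Shear rate: γ̇ = πDN/h = π·0.1404·0.476667/0.00824 = 25.5155 s⁻¹
ΔT = η·γ̇²·t_res/(ρ·cp) = [1369 × 25.5155² × 75.2201] / [1302 × 2273] = 22.6535 K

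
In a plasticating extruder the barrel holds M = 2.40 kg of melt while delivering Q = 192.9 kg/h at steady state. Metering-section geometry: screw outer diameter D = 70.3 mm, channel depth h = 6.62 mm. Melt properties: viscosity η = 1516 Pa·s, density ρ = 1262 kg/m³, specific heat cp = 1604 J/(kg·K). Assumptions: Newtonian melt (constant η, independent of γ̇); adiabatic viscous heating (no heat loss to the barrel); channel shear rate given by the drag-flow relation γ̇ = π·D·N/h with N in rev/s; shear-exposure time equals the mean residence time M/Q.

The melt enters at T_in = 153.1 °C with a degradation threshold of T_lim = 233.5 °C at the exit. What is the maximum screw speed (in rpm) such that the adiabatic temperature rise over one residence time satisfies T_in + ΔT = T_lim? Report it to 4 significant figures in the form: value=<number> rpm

value=88.05 rpm

Throughput in SI: Q_s = 192.9 kg/h ÷ 3600 s/h = 0.0535833 kg/s
t_res = M / Q_s = 2.40 ÷ 0.0535833 = 44.79 s
Geometry in SI: D = 70.3 mm → 0.0703 m, h = 6.62 mm → 0.00662 m
ΔT_a = T_lim − T_in = 233.5 °C − 153.1 °C = 80.4 K
γ̇_max² = ΔT_a·ρ·cp/(η·t_res) = 80.4·1262·1604/(1516·44.79) = 2396.84 s⁻²
γ̇_max = sqrt(2396.84) = 48.9575 s⁻¹
N_max = γ̇_max·h / (π·D) = 48.9575 · 0.00662 / (π · 0.0703) = 1.46748 rev/s = 88.0488 rpm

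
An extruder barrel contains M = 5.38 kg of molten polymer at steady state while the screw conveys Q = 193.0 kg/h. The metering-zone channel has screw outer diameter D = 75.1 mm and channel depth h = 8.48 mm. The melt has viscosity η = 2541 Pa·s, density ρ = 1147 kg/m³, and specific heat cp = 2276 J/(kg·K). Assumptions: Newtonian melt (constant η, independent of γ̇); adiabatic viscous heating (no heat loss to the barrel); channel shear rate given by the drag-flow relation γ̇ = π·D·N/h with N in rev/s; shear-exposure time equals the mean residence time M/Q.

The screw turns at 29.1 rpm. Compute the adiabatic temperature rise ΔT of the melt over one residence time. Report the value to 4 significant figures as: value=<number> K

value=17.79 K

Convert throughput: Q = 193.0 kg/h = 193.0/3600 = 0.0536111 kg/s
Mean residence time: t_res = M/Q_s = 5.38 kg / 0.0536111 kg/s = 100.352 s
Convert to SI: D = 0.0751 m, h = 0.00848 m, N = 29.1/60 = 0.485 rev/s
Shear rate: γ̇ = πDN/h = π·0.0751·0.485/0.00848 = 13.4938 s⁻¹
Adiabatic rise: ΔT = η γ̇² t_res / (ρ cp) = 2541·(13.4938)²·100.352 / (1147·2276) = 17.7856 K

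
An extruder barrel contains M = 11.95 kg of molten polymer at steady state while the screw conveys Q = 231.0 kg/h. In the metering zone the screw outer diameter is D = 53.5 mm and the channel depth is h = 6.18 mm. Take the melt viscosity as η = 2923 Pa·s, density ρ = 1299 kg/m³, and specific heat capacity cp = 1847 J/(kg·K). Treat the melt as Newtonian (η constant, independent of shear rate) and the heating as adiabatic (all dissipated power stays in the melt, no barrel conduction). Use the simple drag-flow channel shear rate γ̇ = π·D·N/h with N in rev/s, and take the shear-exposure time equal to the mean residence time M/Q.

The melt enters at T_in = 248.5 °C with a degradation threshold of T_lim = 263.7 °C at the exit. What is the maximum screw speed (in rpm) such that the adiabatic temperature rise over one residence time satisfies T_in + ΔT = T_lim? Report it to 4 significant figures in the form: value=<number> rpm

value=18.06 rpm

Convert throughput: Q = 231.0 kg/h = 231.0/3600 = 0.0641667 kg/s
Mean residence time: t_res = M/Q_s = 11.95 kg / 0.0641667 kg/s = 186.234 s
Convert to metres: D = 0.0535 m, h = 0.00618 m
Allowable rise: ΔT_a = T_lim − T_in = 263.7 − 248.5 = 15.2 K
γ̇_max² = ΔT_a·ρ·cp/(η·t_res) = 15.2·1299·1847/(2923·186.234) = 66.9935 s⁻²
Take the square root: γ̇_max = √(66.9935) = 8.18495 s⁻¹
Solve γ̇ = πDN/h for N: N_max = γ̇_max·h/(π·D) = 8.18495 × 0.00618 / (π × 0.0535) = 0.300955 rev/s = 18.0573 rpm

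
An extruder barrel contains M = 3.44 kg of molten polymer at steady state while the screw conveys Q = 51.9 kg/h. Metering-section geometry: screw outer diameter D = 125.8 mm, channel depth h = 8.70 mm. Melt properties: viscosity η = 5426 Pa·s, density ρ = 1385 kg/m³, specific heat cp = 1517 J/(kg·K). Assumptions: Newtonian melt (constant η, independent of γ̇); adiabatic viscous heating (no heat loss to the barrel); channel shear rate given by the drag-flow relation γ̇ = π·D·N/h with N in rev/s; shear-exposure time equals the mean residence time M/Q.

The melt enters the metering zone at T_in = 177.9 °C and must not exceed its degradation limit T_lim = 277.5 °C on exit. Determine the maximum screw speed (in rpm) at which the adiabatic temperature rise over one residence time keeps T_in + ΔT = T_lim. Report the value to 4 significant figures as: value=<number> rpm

Throughput in SI: Q_s = 51.9 kg/h ÷ 3600 s/h = 0.0144167 kg/s
Mean residence time: t_res = M/Q_s = 3.44 kg / 0.0144167 kg/s = 238.613 s
Convert to metres: D = 0.1258 m, h = 0.0087 m
ΔT_a = T_lim − T_in = 277.5 °C − 177.9 °C = 99.6 K
γ̇_max² = ΔT_a·ρ·cp/(η·t_res) = 99.6·1385·1517/(5426·238.613) = 161.63 s⁻²
Take the square root: γ̇_max = √(161.63) = 12.7134 s⁻¹
N_max = γ̇_max·h / (π·D) = 12.7134 · 0.0087 / (π · 0.1258) = 0.279866 rev/s = 16.7919 rpm

value=16.79 rpm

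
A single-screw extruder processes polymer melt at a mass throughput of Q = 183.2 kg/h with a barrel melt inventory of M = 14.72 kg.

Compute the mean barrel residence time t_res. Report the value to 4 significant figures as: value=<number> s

value=289.3 s

Q_s = Q / 3600 = 183.2 / 3600 = 0.0508889 kg/s
Mean residence time: t_res = M/Q_s = 14.72 kg / 0.0508889 kg/s = 289.258 s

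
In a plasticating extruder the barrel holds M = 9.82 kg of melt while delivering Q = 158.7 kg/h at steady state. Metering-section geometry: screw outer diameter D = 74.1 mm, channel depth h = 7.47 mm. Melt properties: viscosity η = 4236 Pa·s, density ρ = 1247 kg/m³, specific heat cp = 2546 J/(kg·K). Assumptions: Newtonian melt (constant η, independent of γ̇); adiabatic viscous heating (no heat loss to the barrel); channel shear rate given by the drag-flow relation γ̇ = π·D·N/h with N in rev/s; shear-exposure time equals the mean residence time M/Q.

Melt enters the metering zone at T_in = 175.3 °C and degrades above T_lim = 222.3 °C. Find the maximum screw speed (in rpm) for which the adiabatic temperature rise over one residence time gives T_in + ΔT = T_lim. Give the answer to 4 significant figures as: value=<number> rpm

Throughput in SI: Q_s = 158.7 kg/h ÷ 3600 s/h = 0.0440833 kg/s
t_res = M / Q_s = 9.82 ÷ 0.0440833 = 222.76 s
D = 74.1 mm = 0.0741 m;  h = 7.47 mm = 0.00747 m
ΔT_a = T_lim − T_in = 222.3 − 175.3 = 47 K
γ̇_max² = ΔT_a·ρ·cp / (η·t_res) = [47 × 1247 × 2546] / [4236 × 222.76] = 158.136 s⁻²
γ̇_max = sqrt(158.136) = 12.5752 s⁻¹
N_max = γ̇_max h / (πD) = 12.5752·0.00747/(π·0.0741) = 0.403522 rev/s → ×60 = 24.2113 rpm

value=24.21 rpm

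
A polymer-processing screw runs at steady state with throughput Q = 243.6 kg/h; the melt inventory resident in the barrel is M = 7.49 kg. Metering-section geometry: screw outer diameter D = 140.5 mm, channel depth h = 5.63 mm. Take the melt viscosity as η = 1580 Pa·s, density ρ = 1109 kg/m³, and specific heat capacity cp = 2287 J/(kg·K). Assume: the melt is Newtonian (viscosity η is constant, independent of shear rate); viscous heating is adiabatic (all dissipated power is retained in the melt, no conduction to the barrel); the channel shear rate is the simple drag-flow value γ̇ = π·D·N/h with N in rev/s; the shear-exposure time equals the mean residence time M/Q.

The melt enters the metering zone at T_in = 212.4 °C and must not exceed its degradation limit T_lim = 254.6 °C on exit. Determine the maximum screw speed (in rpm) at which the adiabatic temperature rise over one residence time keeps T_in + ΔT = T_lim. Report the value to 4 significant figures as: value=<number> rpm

Convert throughput: Q = 243.6 kg/h = 243.6/3600 = 0.0676667 kg/s
Mean residence time: t_res = M/Q_s = 7.49 kg / 0.0676667 kg/s = 110.69 s
Geometry in SI: D = 140.5 mm → 0.1405 m, h = 5.63 mm → 0.00563 m
ΔT_a = T_lim − T_in = 254.6 − 212.4 = 42.2 K
Invert ΔT = ηγ̇²t_res/(ρcp) for γ̇: γ̇_max² = ΔT_a ρ cp / (η t_res) = 42.2·1109·2287 / (1580·110.69) = 611.992 s⁻²
γ̇_max = √611.992 = 24.7385 s⁻¹
Solve γ̇ = πDN/h for N: N_max = γ̇_max·h/(π·D) = 24.7385 × 0.00563 / (π × 0.1405) = 0.315541 rev/s = 18.9324 rpm

value=18.93 rpm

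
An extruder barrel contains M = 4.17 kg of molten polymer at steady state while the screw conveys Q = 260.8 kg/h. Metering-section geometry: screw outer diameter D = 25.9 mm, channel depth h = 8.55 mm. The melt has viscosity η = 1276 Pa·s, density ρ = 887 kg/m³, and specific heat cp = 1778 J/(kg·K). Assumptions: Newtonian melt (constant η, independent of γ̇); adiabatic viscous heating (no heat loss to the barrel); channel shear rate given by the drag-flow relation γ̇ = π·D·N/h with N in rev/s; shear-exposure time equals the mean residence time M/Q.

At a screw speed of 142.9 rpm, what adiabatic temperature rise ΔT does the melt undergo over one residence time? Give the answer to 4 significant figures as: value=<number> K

value=23.93 K

Q_s = Q / 3600 = 260.8 / 3600 = 0.0724444 kg/s
Mean residence time: t_res = M/Q_s = 4.17 kg / 0.0724444 kg/s = 57.5613 s
Convert to SI: D = 0.0259 m, h = 0.00855 m, N = 142.9/60 = 2.38167 rev/s
γ̇ = π D N / h = (π)(0.0259)(2.38167) / 0.00855 = 22.6655 s⁻¹
ΔT = η·γ̇²·t_res / (ρ·cp) = 1276 · (22.6655)² · 57.5613 / (887 · 1778) = 23.9252 K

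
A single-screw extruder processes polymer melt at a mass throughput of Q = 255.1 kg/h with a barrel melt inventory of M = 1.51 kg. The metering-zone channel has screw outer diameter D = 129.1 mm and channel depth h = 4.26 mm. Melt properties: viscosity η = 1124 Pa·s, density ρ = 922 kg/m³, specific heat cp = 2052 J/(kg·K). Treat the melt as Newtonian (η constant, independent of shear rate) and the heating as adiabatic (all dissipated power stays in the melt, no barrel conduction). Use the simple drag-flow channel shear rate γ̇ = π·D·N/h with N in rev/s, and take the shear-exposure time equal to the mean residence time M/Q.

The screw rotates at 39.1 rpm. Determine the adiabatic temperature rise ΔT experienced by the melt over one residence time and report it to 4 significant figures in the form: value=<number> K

Convert throughput: Q = 255.1 kg/h = 255.1/3600 = 0.0708611 kg/s
Mean residence time: t_res = M/Q_s = 1.51 kg / 0.0708611 kg/s = 21.3093 s
D = 129.1 mm = 0.1291 m;  h = 4.26 mm = 0.00426 m;  N = 39.1 rpm / 60 = 0.651667 rev/s
γ̇ = π D N / h = (π)(0.1291)(0.651667) / 0.00426 = 62.0429 s⁻¹
Adiabatic rise: ΔT = η γ̇² t_res / (ρ cp) = 1124·(62.0429)²·21.3093 / (922·2052) = 48.7316 K

value=48.73 K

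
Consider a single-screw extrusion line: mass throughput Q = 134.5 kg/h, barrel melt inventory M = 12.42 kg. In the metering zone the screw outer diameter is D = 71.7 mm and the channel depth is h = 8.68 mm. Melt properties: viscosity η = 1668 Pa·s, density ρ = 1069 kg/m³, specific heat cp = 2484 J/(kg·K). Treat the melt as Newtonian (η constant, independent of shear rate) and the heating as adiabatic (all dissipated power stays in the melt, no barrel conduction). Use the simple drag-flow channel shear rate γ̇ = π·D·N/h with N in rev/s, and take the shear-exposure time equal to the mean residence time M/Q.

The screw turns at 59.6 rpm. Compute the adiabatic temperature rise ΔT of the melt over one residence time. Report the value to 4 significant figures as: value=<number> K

value=138.8 K

Q_s = Q / 3600 = 134.5 / 3600 = 0.0373611 kg/s
t_res = M / Q_s = 12.42 ÷ 0.0373611 = 332.431 s
D = 71.7 mm = 0.0717 m;  h = 8.68 mm = 0.00868 m;  N = 59.6 rpm / 60 = 0.993333 rev/s
Shear rate: γ̇ = πDN/h = π·0.0717·0.993333/0.00868 = 25.7777 s⁻¹
ΔT = η·γ̇²·t_res / (ρ·cp) = 1668 · (25.7777)² · 332.431 / (1069 · 2484) = 138.758 K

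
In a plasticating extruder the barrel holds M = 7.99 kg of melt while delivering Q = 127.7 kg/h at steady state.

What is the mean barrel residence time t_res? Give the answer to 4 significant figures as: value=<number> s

value=225.2 s

Q_s = Q / 3600 = 127.7 / 3600 = 0.0354722 kg/s
t_res = M / Q_s = 7.99 ÷ 0.0354722 = 225.247 s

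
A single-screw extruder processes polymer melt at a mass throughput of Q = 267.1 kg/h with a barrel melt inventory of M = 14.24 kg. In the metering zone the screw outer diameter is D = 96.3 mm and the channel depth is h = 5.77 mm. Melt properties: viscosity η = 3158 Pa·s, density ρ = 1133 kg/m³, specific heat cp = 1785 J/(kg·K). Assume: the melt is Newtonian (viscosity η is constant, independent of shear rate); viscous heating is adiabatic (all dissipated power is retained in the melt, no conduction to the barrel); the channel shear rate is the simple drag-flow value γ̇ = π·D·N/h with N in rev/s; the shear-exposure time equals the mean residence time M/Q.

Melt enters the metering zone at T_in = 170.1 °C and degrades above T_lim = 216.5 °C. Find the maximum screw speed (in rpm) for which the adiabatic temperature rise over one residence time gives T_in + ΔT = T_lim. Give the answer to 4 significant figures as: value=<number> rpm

value=14.24 rpm

Q_s = Q / 3600 = 267.1 / 3600 = 0.0741944 kg/s
Mean residence time: t_res = M/Q_s = 14.24 kg / 0.0741944 kg/s = 191.928 s
Convert to metres: D = 0.0963 m, h = 0.00577 m
ΔT_a = T_lim − T_in = 216.5 °C − 170.1 °C = 46.4 K
γ̇_max² = ΔT_a·ρ·cp / (η·t_res) = [46.4 × 1133 × 1785] / [3158 × 191.928] = 154.823 s⁻²
γ̇_max = sqrt(154.823) = 12.4428 s⁻¹
N_max = γ̇_max·h / (π·D) = 12.4428 · 0.00577 / (π · 0.0963) = 0.237311 rev/s = 14.2386 rpm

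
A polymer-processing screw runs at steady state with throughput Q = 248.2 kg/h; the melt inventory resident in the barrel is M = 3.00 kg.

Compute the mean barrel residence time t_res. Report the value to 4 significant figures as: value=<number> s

value=43.51 s

Q_s = Q / 3600 = 248.2 / 3600 = 0.0689444 kg/s
Mean residence time: t_res = M/Q_s = 3.00 kg / 0.0689444 kg/s = 43.5133 s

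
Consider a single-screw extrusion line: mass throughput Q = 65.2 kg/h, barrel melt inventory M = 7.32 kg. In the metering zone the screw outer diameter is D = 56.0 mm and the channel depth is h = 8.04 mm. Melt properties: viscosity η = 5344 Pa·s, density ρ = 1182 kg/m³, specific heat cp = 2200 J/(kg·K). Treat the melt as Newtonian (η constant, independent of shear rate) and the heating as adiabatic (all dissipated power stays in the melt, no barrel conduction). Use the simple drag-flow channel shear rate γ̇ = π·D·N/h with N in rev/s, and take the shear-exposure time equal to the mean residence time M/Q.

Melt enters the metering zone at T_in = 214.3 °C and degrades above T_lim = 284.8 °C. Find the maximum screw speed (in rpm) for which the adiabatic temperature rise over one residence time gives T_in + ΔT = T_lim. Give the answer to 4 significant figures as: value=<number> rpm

Throughput in SI: Q_s = 65.2 kg/h ÷ 3600 s/h = 0.0181111 kg/s
Mean residence time: t_res = M/Q_s = 7.32 kg / 0.0181111 kg/s = 404.172 s
Geometry in SI: D = 56.0 mm → 0.056 m, h = 8.04 mm → 0.00804 m
Allowable rise: ΔT_a = T_lim − T_in = 284.8 − 214.3 = 70.5 K
γ̇_max² = ΔT_a·ρ·cp/(η·t_res) = 70.5·1182·2200/(5344·404.172) = 84.8783 s⁻²
Take the square root: γ̇_max = √(84.8783) = 9.21294 s⁻¹
N_max = γ̇_max·h / (π·D) = 9.21294 · 0.00804 / (π · 0.056) = 0.421033 rev/s = 25.262 rpm

value=25.26 rpm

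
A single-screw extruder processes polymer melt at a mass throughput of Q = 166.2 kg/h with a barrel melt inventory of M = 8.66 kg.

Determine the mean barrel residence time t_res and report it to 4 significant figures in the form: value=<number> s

value=187.6 s

Throughput in SI: Q_s = 166.2 kg/h ÷ 3600 s/h = 0.0461667 kg/s
t_res = M / Q_s = 8.66 ÷ 0.0461667 = 187.581 s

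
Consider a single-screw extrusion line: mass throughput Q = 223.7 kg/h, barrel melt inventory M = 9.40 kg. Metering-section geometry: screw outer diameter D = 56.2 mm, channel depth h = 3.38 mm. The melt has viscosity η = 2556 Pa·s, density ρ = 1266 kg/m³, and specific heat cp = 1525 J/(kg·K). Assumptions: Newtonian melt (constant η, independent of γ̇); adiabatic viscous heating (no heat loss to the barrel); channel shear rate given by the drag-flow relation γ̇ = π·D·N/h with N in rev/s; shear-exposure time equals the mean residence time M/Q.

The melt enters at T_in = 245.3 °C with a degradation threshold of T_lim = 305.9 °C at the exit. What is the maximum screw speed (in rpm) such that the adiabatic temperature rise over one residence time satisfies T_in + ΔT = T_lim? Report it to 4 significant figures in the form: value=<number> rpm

Convert throughput: Q = 223.7 kg/h = 223.7/3600 = 0.0621389 kg/s
Mean residence time: t_res = M/Q_s = 9.40 kg / 0.0621389 kg/s = 151.274 s
Convert to metres: D = 0.0562 m, h = 0.00338 m
ΔT_a = T_lim − T_in = 305.9 − 245.3 = 60.6 K
Invert ΔT = ηγ̇²t_res/(ρcp) for γ̇: γ̇_max² = ΔT_a ρ cp / (η t_res) = 60.6·1266·1525 / (2556·151.274) = 302.587 s⁻²
γ̇_max = √302.587 = 17.395 s⁻¹
N_max = γ̇_max·h / (π·D) = 17.395 · 0.00338 / (π · 0.0562) = 0.333009 rev/s = 19.9805 rpm

value=19.98 rpm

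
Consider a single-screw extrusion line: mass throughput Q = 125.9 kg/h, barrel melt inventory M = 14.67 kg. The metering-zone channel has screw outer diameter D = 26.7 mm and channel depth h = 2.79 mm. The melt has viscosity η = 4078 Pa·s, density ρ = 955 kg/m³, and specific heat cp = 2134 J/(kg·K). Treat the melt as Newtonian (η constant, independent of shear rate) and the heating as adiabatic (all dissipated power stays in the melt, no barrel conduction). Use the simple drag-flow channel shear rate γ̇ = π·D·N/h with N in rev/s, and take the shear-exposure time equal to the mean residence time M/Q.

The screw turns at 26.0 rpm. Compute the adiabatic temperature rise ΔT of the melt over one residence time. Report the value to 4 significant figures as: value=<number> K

Throughput in SI: Q_s = 125.9 kg/h ÷ 3600 s/h = 0.0349722 kg/s
t_res = M / Q_s = 14.67 / 0.0349722 = 419.476 s
Geometry in metres: D = 26.7 mm → 0.0267 m, h = 2.79 mm → 0.00279 m; screw speed N = 26.0 rpm = 0.433333 rev/s
γ̇ = π D N / h = (π)(0.0267)(0.433333) / 0.00279 = 13.028 s⁻¹
ΔT = η·γ̇²·t_res / (ρ·cp) = 4078 · (13.028)² · 419.476 / (955 · 2134) = 142.467 K

value=142.5 K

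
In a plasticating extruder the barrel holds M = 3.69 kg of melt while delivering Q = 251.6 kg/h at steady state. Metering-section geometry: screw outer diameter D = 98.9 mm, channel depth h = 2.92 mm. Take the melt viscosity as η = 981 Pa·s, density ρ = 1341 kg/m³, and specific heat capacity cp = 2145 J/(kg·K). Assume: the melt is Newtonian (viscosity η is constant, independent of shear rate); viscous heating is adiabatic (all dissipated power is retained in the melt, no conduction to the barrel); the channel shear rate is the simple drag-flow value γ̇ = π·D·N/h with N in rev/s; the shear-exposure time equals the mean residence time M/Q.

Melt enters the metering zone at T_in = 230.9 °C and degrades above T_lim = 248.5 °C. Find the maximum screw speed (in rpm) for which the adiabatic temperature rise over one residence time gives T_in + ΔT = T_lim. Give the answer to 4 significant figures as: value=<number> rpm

value=17.63 rpm

Q_s = Q / 3600 = 251.6 / 3600 = 0.0698889 kg/s
t_res = M / Q_s = 3.69 ÷ 0.0698889 = 52.7981 s
Geometry in SI: D = 98.9 mm → 0.0989 m, h = 2.92 mm → 0.00292 m
ΔT_a = T_lim − T_in = 248.5 − 230.9 = 17.6 K
γ̇_max² = ΔT_a·ρ·cp / (η·t_res) = [17.6 × 1341 × 2145] / [981 × 52.7981] = 977.421 s⁻²
γ̇_max = √977.421 = 31.2637 s⁻¹
N_max = γ̇_max h / (πD) = 31.2637·0.00292/(π·0.0989) = 0.293817 rev/s → ×60 = 17.629 rpm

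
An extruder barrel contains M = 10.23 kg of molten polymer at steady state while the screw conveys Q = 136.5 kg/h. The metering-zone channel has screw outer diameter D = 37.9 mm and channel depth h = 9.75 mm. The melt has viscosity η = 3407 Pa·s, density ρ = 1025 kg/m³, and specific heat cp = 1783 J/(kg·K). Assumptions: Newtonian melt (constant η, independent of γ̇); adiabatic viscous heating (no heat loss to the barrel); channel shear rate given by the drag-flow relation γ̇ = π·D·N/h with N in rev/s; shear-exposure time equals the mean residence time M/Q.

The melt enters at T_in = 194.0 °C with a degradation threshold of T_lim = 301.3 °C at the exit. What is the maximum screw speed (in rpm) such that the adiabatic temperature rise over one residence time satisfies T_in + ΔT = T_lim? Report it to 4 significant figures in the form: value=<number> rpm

Throughput in SI: Q_s = 136.5 kg/h ÷ 3600 s/h = 0.0379167 kg/s
t_res = M / Q_s = 10.23 ÷ 0.0379167 = 269.802 s
Convert to metres: D = 0.0379 m, h = 0.00975 m
ΔT_a = T_lim − T_in = 301.3 °C − 194.0 °C = 107.3 K
γ̇_max² = ΔT_a·ρ·cp/(η·t_res) = 107.3·1025·1783/(3407·269.802) = 213.333 s⁻²
γ̇_max = sqrt(213.333) = 14.6059 s⁻¹
N_max = γ̇_max h / (πD) = 14.6059·0.00975/(π·0.0379) = 1.19604 rev/s → ×60 = 71.7621 rpm

value=71.76 rpm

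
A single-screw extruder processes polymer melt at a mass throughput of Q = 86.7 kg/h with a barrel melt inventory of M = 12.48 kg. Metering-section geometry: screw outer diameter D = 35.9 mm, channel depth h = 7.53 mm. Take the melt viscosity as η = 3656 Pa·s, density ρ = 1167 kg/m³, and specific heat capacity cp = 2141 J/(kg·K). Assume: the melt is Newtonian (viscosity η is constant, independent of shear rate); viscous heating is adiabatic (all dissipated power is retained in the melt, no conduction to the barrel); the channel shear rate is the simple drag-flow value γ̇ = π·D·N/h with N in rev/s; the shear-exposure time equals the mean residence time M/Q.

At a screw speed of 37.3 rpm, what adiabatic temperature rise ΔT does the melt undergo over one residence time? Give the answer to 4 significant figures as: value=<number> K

Q_s = Q / 3600 = 86.7 / 3600 = 0.0240833 kg/s
t_res = M / Q_s = 12.48 / 0.0240833 = 518.201 s
D = 35.9 mm = 0.0359 m;  h = 7.53 mm = 0.00753 m;  N = 37.3 rpm / 60 = 0.621667 rev/s
Shear rate: γ̇ = πDN/h = π·0.0359·0.621667/0.00753 = 9.31123 s⁻¹
ΔT = η·γ̇²·t_res/(ρ·cp) = [3656 × 9.31123² × 518.201] / [1167 × 2141] = 65.7401 K

value=65.74 K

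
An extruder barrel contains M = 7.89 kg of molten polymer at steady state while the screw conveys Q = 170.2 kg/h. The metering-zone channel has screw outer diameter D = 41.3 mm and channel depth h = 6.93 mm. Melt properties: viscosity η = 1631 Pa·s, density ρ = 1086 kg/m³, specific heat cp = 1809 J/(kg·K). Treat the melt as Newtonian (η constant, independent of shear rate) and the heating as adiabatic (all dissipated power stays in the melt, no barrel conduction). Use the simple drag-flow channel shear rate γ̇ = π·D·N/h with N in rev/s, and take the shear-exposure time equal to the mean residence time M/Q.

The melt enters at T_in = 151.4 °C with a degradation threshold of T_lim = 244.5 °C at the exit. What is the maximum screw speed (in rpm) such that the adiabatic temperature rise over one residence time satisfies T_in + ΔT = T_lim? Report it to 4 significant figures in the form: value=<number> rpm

Throughput in SI: Q_s = 170.2 kg/h ÷ 3600 s/h = 0.0472778 kg/s
t_res = M / Q_s = 7.89 / 0.0472778 = 166.886 s
Convert to metres: D = 0.0413 m, h = 0.00693 m
ΔT_a = T_lim − T_in = 244.5 − 151.4 = 93.1 K
γ̇_max² = ΔT_a·ρ·cp / (η·t_res) = [93.1 × 1086 × 1809] / [1631 × 166.886] = 671.961 s⁻²
γ̇_max = sqrt(671.961) = 25.9222 s⁻¹
N_max = γ̇_max·h / (π·D) = 25.9222 · 0.00693 / (π · 0.0413) = 1.38454 rev/s = 83.0724 rpm

value=83.07 rpm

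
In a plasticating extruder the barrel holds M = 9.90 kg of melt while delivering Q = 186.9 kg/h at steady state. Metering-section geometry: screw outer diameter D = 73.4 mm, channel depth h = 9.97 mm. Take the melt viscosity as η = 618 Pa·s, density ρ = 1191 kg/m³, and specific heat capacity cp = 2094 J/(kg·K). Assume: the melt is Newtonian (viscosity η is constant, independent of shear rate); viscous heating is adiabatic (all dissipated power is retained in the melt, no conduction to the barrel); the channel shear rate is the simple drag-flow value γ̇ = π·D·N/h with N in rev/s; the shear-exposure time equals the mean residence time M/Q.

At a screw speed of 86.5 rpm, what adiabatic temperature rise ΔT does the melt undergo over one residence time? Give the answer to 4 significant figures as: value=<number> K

Q_s = Q / 3600 = 186.9 / 3600 = 0.0519167 kg/s
t_res = M / Q_s = 9.90 / 0.0519167 = 190.69 s
Geometry in metres: D = 73.4 mm → 0.0734 m, h = 9.97 mm → 0.00997 m; screw speed N = 86.5 rpm = 1.44167 rev/s
γ̇ = π D N / h = (π)(0.0734)(1.44167) / 0.00997 = 33.3438 s⁻¹
ΔT = η·γ̇²·t_res / (ρ·cp) = 618 · (33.3438)² · 190.69 / (1191 · 2094) = 52.5363 K

value=52.54 K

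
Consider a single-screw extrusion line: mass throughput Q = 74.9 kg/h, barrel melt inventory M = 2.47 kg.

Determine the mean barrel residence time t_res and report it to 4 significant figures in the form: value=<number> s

value=118.7 s

Convert throughput: Q = 74.9 kg/h = 74.9/3600 = 0.0208056 kg/s
t_res = M / Q_s = 2.47 ÷ 0.0208056 = 118.718 s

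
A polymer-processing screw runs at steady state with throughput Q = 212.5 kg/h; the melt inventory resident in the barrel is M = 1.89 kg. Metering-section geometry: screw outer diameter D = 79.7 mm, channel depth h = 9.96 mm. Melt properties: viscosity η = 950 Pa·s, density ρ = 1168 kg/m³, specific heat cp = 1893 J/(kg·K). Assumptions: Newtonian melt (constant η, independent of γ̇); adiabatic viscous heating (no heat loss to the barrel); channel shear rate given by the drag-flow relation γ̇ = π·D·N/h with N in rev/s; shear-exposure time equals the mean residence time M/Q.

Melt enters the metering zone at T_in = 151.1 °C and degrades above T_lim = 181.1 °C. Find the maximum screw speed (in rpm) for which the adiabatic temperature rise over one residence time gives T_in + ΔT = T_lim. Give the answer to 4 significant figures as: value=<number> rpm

value=111.5 rpm

Convert throughput: Q = 212.5 kg/h = 212.5/3600 = 0.0590278 kg/s
t_res = M / Q_s = 1.89 / 0.0590278 = 32.0188 s
D = 79.7 mm = 0.0797 m;  h = 9.96 mm = 0.00996 m
Allowable rise: ΔT_a = T_lim − T_in = 181.1 − 151.1 = 30 K
Invert ΔT = ηγ̇²t_res/(ρcp) for γ̇: γ̇_max² = ΔT_a ρ cp / (η t_res) = 30·1168·1893 / (950·32.0188) = 2180.65 s⁻²
Take the square root: γ̇_max = √(2180.65) = 46.6974 s⁻¹
Solve γ̇ = πDN/h for N: N_max = γ̇_max·h/(π·D) = 46.6974 × 0.00996 / (π × 0.0797) = 1.85756 rev/s = 111.454 rpm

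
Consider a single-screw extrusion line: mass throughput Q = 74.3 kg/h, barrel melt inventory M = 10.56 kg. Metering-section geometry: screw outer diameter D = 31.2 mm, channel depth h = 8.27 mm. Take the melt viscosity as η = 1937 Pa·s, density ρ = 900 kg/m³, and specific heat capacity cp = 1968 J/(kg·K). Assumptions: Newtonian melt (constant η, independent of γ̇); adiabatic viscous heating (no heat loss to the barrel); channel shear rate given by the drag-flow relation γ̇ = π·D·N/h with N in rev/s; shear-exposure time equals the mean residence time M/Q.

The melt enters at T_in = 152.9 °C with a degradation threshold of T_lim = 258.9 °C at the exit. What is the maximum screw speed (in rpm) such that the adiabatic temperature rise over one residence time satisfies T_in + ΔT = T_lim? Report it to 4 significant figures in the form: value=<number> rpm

value=69.68 rpm

Throughput in SI: Q_s = 74.3 kg/h ÷ 3600 s/h = 0.0206389 kg/s
t_res = M / Q_s = 10.56 ÷ 0.0206389 = 511.655 s
Geometry in SI: D = 31.2 mm → 0.0312 m, h = 8.27 mm → 0.00827 m
ΔT_a = T_lim − T_in = 258.9 °C − 152.9 °C = 106 K
Invert ΔT = ηγ̇²t_res/(ρcp) for γ̇: γ̇_max² = ΔT_a ρ cp / (η t_res) = 106·900·1968 / (1937·511.655) = 189.438 s⁻²
γ̇_max = √189.438 = 13.7636 s⁻¹
Solve γ̇ = πDN/h for N: N_max = γ̇_max·h/(π·D) = 13.7636 × 0.00827 / (π × 0.0312) = 1.16127 rev/s = 69.6764 rpm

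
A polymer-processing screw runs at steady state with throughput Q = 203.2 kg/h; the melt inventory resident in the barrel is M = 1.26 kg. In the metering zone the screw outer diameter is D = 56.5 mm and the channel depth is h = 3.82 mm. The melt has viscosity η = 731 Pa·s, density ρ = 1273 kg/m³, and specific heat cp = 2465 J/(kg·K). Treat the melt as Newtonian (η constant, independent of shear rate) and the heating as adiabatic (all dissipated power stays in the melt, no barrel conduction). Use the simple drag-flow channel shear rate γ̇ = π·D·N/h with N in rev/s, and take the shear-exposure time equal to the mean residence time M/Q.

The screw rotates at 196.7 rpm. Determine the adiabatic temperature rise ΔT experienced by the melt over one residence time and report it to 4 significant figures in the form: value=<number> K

Convert throughput: Q = 203.2 kg/h = 203.2/3600 = 0.0564444 kg/s
t_res = M / Q_s = 1.26 / 0.0564444 = 22.3228 s
Convert to SI: D = 0.0565 m, h = 0.00382 m, N = 196.7/60 = 3.27833 rev/s
Shear rate: γ̇ = πDN/h = π·0.0565·3.27833/0.00382 = 152.331 s⁻¹
ΔT = η·γ̇²·t_res / (ρ·cp) = 731 · (152.331)² · 22.3228 / (1273 · 2465) = 120.67 K

value=120.7 K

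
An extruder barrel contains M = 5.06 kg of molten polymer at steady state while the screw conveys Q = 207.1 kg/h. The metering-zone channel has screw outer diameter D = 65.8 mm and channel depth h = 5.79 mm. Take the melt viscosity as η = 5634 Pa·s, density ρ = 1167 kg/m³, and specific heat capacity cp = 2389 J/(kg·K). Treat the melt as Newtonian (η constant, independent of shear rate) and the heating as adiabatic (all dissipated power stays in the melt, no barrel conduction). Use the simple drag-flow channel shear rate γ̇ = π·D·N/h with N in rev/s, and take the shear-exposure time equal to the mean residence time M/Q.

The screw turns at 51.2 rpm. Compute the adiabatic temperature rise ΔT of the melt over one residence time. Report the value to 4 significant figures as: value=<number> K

value=165.0 K

Throughput in SI: Q_s = 207.1 kg/h ÷ 3600 s/h = 0.0575278 kg/s
t_res = M / Q_s = 5.06 / 0.0575278 = 87.9575 s
Geometry in metres: D = 65.8 mm → 0.0658 m, h = 5.79 mm → 0.00579 m; screw speed N = 51.2 rpm = 0.853333 rev/s
Shear rate: γ̇ = πDN/h = π·0.0658·0.853333/0.00579 = 30.466 s⁻¹
ΔT = η·γ̇²·t_res / (ρ·cp) = 5634 · (30.466)² · 87.9575 / (1167 · 2389) = 164.981 K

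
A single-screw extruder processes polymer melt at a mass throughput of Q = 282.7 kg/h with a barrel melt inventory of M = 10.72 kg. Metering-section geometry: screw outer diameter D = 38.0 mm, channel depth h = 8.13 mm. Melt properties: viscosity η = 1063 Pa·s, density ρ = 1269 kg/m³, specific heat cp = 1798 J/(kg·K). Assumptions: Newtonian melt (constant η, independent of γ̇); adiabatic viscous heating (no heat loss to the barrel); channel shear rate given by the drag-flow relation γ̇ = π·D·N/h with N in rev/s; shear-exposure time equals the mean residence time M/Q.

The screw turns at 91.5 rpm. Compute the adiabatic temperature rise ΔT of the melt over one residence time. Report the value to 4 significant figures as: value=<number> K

Q_s = Q / 3600 = 282.7 / 3600 = 0.0785278 kg/s
t_res = M / Q_s = 10.72 ÷ 0.0785278 = 136.512 s
Convert to SI: D = 0.038 m, h = 0.00813 m, N = 91.5/60 = 1.525 rev/s
γ̇ = π D N / h = (π)(0.038)(1.525) / 0.00813 = 22.393 s⁻¹
ΔT = η·γ̇²·t_res/(ρ·cp) = [1063 × 22.393² × 136.512] / [1269 × 1798] = 31.8918 K

value=31.89 K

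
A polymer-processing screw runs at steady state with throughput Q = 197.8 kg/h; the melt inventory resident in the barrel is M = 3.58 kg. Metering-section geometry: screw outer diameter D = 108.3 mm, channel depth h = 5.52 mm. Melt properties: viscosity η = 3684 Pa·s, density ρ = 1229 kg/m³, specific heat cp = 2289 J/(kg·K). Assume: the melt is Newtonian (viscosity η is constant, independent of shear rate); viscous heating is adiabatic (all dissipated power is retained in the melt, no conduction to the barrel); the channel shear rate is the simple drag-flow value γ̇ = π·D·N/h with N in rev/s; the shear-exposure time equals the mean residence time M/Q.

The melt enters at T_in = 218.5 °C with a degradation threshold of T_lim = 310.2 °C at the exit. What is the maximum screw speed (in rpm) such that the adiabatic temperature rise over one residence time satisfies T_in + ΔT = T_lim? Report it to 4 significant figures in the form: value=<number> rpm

value=31.91 rpm

Throughput in SI: Q_s = 197.8 kg/h ÷ 3600 s/h = 0.0549444 kg/s
t_res = M / Q_s = 3.58 / 0.0549444 = 65.1567 s
Geometry in SI: D = 108.3 mm → 0.1083 m, h = 5.52 mm → 0.00552 m
Allowable rise: ΔT_a = T_lim − T_in = 310.2 − 218.5 = 91.7 K
Invert ΔT = ηγ̇²t_res/(ρcp) for γ̇: γ̇_max² = ΔT_a ρ cp / (η t_res) = 91.7·1229·2289 / (3684·65.1567) = 1074.7 s⁻²
Take the square root: γ̇_max = √(1074.7) = 32.7827 s⁻¹
N_max = γ̇_max·h / (π·D) = 32.7827 · 0.00552 / (π · 0.1083) = 0.531869 rev/s = 31.9122 rpm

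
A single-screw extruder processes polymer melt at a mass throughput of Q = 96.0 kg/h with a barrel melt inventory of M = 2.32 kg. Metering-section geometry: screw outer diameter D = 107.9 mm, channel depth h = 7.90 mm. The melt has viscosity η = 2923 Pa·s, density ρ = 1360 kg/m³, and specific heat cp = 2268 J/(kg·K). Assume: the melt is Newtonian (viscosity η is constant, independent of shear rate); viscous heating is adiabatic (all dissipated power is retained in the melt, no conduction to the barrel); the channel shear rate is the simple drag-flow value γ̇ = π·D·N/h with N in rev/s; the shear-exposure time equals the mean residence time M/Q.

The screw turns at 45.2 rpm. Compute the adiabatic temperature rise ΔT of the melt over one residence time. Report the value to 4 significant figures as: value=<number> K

Convert throughput: Q = 96.0 kg/h = 96.0/3600 = 0.0266667 kg/s
t_res = M / Q_s = 2.32 / 0.0266667 = 87 s
Convert to SI: D = 0.1079 m, h = 0.0079 m, N = 45.2/60 = 0.753333 rev/s
Shear rate: γ̇ = πDN/h = π·0.1079·0.753333/0.0079 = 32.3245 s⁻¹
ΔT = η·γ̇²·t_res / (ρ·cp) = 2923 · (32.3245)² · 87 / (1360 · 2268) = 86.1448 K

value=86.14 K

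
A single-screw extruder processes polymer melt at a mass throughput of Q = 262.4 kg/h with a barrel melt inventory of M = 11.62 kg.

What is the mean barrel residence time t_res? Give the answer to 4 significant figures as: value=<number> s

Q_s = Q / 3600 = 262.4 / 3600 = 0.0728889 kg/s
t_res = M / Q_s = 11.62 ÷ 0.0728889 = 159.421 s

value=159.4 s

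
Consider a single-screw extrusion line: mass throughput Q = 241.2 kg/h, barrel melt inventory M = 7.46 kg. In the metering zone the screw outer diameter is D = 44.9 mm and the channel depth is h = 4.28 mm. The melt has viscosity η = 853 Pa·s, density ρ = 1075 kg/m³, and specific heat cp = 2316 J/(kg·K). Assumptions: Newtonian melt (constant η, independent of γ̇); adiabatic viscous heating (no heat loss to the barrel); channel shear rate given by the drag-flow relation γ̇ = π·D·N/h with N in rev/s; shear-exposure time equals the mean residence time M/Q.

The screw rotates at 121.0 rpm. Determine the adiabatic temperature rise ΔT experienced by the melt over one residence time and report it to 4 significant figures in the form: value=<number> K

Throughput in SI: Q_s = 241.2 kg/h ÷ 3600 s/h = 0.067 kg/s
t_res = M / Q_s = 7.46 ÷ 0.067 = 111.343 s
D = 44.9 mm = 0.0449 m;  h = 4.28 mm = 0.00428 m;  N = 121.0 rpm / 60 = 2.01667 rev/s
γ̇ = π D N / h = (π)(0.0449)(2.01667) / 0.00428 = 66.464 s⁻¹
ΔT = η·γ̇²·t_res/(ρ·cp) = [853 × 66.464² × 111.343] / [1075 × 2316] = 168.515 K

value=168.5 K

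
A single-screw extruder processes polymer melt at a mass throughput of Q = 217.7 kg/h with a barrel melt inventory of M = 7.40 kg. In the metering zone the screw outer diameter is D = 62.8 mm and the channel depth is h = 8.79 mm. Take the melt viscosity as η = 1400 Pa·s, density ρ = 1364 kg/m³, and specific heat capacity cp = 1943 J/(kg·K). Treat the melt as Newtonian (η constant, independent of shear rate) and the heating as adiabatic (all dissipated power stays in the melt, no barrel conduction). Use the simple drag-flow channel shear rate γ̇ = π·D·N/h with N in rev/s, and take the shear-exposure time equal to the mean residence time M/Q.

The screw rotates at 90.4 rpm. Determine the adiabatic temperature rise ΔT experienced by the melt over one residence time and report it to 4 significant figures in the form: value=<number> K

Convert throughput: Q = 217.7 kg/h = 217.7/3600 = 0.0604722 kg/s
t_res = M / Q_s = 7.40 / 0.0604722 = 122.37 s
Geometry in metres: D = 62.8 mm → 0.0628 m, h = 8.79 mm → 0.00879 m; screw speed N = 90.4 rpm = 1.50667 rev/s
γ̇ = π D N / h = (π)(0.0628)(1.50667) / 0.00879 = 33.8172 s⁻¹
ΔT = η·γ̇²·t_res / (ρ·cp) = 1400 · (33.8172)² · 122.37 / (1364 · 1943) = 73.9252 K

value=73.93 K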